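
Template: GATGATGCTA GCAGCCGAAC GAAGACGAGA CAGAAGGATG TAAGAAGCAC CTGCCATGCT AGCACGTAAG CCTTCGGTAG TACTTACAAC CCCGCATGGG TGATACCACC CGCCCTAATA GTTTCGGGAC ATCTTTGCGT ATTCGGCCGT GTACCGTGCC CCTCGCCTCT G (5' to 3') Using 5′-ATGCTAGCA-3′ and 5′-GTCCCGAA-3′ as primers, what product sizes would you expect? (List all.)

126 bp, 75 bp

The forward primer ATGCTAGCA matches the top strand at positions 5–13, 56–64.
The reverse primer's reverse complement is TTCGGGAC, matching at positions 123–130.
Each forward site pairs with the reverse site to give a product ending at position 130: sizes 126, 75 bp.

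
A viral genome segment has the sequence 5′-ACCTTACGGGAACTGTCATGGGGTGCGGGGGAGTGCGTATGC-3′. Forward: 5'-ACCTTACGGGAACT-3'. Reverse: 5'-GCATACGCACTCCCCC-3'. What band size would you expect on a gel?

The forward primer matches the template at positions 1–14.
Taking the reverse complement of GCATACGCACTCCCCC gives GGGGGAGTGCGTATGC, found at positions 27–42 on the template; the primer anneals here to the top strand with its 3' end pointing upstream.
Product length = (reverse-primer end) − (forward-primer start) + 1 = 42 − 1 + 1 = 42 bp.

42 bp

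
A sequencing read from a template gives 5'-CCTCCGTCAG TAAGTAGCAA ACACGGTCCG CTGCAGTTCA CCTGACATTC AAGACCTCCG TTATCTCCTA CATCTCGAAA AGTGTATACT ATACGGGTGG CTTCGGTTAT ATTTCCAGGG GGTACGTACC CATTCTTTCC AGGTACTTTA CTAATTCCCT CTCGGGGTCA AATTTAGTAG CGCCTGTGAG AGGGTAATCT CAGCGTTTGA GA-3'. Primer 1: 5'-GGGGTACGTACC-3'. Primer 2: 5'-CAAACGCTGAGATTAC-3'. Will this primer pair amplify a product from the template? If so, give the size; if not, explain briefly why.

Yes — a 91 bp product.

Primer 1 (GGGGTACGTACC) matches the top strand at positions 119–130; it acts as a forward primer.
Primer 2's reverse complement is GTAATCTCAGCGTTTG, matching the top strand at positions 194–209; it acts as a reverse primer.
The 3' ends face each other across positions 119–209, giving a 91 bp product.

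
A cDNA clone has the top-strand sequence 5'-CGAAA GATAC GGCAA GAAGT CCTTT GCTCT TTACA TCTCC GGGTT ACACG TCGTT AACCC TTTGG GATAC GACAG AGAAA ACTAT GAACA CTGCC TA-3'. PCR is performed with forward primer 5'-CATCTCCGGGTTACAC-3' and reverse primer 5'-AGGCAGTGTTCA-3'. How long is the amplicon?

63 bp

Forward primer CATCTCCGGGTTACAC is found on the top strand at positions 34–49.
The reverse primer's reverse complement is TGAACACTGCCT, which matches the template at positions 85–96.
The product runs from position 34 to position 96, so its length is 96 − 34 + 1 = 63 bp.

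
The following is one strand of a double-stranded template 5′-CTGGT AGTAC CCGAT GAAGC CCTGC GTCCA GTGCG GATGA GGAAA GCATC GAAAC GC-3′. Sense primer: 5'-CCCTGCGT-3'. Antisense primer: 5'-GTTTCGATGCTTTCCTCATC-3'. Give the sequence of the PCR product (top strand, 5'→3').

5'-CCCTGCGTCCAGTGCGGATGAGGAAAGCATCGAAAC-3'

The forward primer matches the template at positions 20–27.
The reverse primer's reverse complement is GATGAGGAAAGCATCGAAAC, which matches the template at positions 36–55.
The product is the template from position 20 through 55 (36 bp).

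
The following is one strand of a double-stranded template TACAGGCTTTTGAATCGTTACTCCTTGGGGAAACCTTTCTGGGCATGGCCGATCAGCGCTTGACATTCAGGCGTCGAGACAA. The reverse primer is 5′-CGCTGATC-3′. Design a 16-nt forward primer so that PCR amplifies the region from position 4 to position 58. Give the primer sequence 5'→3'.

The reverse primer's reverse complement GATCAGCG matches the template at positions 51–58; the product starts at position 4.
The forward primer is identical to the top strand over positions 4–19: AGGCTTTTGAATCGTT.

5'-AGGCTTTTGAATCGTT-3'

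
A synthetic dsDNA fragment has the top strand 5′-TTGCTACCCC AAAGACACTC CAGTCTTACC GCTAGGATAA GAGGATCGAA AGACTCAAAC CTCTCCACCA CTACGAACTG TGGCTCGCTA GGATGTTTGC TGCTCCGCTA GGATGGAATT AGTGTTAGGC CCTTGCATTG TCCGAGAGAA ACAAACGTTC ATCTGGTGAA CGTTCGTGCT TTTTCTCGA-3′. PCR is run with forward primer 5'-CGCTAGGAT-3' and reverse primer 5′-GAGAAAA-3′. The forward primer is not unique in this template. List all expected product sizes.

The forward primer CGCTAGGAT matches the top strand at positions 30–38, 86–94, 106–114.
The reverse primer's reverse complement is TTTTCTC, matching at positions 181–187.
Each forward site pairs with the reverse site to give a product ending at position 187: sizes 158, 102, 82 bp.

158 bp, 102 bp, 82 bp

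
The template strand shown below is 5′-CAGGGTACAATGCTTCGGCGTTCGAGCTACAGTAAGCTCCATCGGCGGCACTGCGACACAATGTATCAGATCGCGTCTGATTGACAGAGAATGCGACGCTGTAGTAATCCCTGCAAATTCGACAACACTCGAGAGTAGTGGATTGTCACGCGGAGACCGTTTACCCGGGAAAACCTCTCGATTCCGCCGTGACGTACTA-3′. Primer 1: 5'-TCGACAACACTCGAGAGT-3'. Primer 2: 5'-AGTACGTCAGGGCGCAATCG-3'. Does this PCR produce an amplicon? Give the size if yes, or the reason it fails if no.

Primer 2 (AGTACGTCAGGGCGCAATCG) does not match the top strand, and its reverse complement CGATTGCGCCCTGACGTACT does not match either.
With no annealing site for primer 2, no amplification occurs.

No product — primer 2 has no binding site in the template.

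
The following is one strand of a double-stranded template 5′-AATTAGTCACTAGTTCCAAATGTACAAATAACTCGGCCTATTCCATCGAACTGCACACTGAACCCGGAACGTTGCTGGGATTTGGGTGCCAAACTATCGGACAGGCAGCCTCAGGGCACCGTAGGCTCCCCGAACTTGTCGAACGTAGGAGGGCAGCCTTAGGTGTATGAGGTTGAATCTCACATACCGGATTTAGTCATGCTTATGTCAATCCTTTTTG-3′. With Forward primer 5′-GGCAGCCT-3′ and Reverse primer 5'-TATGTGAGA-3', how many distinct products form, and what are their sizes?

The forward primer GGCAGCCT matches the top strand at positions 104–111, 152–159.
The reverse primer's reverse complement is TCTCACATA, matching at positions 178–186.
Each forward site pairs with the reverse site to give a product ending at position 186: sizes 83, 35 bp.

Two products: 83 bp, 35 bp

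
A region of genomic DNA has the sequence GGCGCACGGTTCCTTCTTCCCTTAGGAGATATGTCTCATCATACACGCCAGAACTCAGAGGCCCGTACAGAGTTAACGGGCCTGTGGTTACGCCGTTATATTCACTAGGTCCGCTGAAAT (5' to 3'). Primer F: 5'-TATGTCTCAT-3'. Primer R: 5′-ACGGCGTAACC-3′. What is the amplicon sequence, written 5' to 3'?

Forward primer TATGTCTCAT is found on the top strand at positions 30–39.
The reverse primer's reverse complement is GGTTACGCCGT, which matches the template at positions 86–96.
The product is the template from position 30 through 96 (67 bp).

5'-TATGTCTCATCATACACGCCAGAACTCAGAGGCCCGTACAGAGTTAACGGGCCTGTGGTTACGCCGT-3'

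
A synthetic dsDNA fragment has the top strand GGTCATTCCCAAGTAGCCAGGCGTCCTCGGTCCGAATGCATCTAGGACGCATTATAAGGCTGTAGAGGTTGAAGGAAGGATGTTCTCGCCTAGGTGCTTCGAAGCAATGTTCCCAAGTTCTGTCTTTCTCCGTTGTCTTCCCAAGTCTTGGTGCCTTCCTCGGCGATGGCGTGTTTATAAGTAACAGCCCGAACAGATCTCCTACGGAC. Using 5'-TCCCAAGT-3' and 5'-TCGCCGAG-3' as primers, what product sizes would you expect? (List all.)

The forward primer TCCCAAGT matches the top strand at positions 7–14, 111–118, 139–146.
The reverse primer's reverse complement is CTCGGCGA, matching at positions 159–166.
Each forward site pairs with the reverse site to give a product ending at position 166: sizes 160, 56, 28 bp.

160 bp, 56 bp, 28 bp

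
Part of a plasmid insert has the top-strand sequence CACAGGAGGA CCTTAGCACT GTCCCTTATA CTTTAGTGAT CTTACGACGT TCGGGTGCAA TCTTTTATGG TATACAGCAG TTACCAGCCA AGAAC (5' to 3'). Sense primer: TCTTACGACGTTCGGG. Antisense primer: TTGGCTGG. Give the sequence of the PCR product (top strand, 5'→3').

5'-TCTTACGACGTTCGGGTGCAATCTTTTATGGTATACAGCAGTTACCAGCCAA-3'

Forward primer TCTTACGACGTTCGGG is found on the top strand at positions 40–55.
Taking the reverse complement of TTGGCTGG gives CCAGCCAA, found at positions 84–91 on the template; the primer anneals here to the top strand with its 3' end pointing upstream.
The product is the template from position 40 through 91 (52 bp).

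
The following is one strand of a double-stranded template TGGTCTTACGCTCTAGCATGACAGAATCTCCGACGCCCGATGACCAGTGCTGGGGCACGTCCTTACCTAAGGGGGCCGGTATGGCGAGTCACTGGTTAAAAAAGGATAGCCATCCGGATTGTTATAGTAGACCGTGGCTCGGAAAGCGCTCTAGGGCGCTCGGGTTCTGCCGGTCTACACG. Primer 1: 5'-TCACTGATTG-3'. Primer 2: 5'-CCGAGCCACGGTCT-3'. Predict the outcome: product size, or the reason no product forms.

No product — primer 1 has no binding site in the template.

Primer 1 (TCACTGATTG) does not match the top strand, and its reverse complement CAATCAGTGA does not match either.
With no annealing site for primer 1, no amplification occurs.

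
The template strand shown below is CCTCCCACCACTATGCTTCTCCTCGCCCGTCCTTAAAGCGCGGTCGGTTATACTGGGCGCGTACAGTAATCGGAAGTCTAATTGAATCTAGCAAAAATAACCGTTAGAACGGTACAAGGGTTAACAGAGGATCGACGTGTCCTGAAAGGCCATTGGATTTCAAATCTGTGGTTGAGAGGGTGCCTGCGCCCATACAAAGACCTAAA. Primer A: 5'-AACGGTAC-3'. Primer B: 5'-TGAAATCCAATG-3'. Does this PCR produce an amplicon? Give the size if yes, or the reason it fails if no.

Primer A (AACGGTAC) matches the top strand at positions 108–115; it acts as a forward primer.
Primer B's reverse complement is CATTGGATTTCA, matching the top strand at positions 151–162; it acts as a reverse primer.
The 3' ends face each other across positions 108–162, giving a 55 bp product.

Yes — a 55 bp product.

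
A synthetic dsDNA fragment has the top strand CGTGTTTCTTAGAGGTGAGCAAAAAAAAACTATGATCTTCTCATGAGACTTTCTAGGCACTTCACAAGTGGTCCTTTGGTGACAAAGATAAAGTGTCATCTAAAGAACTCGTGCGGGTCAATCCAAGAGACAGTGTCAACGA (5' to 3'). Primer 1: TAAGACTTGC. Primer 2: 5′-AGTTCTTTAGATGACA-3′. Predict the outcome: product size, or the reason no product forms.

Primer 1 (TAAGACTTGC) does not match the top strand, and its reverse complement GCAAGTCTTA does not match either.
With no annealing site for primer 1, no amplification occurs.

No product — primer 1 has no binding site in the template.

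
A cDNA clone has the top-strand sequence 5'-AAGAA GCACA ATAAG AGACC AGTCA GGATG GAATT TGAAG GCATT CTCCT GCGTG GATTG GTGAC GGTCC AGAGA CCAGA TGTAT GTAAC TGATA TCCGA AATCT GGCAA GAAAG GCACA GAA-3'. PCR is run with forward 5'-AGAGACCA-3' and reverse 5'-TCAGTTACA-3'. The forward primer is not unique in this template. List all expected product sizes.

80 bp, 23 bp

The forward primer AGAGACCA matches the top strand at positions 14–21, 71–78.
The reverse primer's reverse complement is TGTAACTGA, matching at positions 85–93.
Each forward site pairs with the reverse site to give a product ending at position 93: sizes 80, 23 bp.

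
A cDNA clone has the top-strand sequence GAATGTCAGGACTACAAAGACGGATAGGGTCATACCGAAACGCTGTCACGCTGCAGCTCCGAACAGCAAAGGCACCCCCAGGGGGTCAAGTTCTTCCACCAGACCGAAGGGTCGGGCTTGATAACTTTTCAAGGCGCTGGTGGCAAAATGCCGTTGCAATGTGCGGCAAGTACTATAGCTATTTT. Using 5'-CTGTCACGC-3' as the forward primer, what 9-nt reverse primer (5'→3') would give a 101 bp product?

The forward primer binds at positions 43–51, so a 101 bp product ends at position 43 + 101 − 1 = 143.
The reverse primer anneals to the top strand over positions 135–143, i.e. to CGCTGGTGG.
Its sequence written 5'→3' is the reverse complement: CCACCAGCG.

5'-CCACCAGCG-3'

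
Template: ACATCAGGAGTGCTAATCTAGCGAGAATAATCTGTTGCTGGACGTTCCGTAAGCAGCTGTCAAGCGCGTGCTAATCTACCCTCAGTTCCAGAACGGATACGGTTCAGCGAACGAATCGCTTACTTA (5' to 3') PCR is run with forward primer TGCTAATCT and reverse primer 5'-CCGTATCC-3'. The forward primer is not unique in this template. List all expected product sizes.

92 bp, 34 bp

The forward primer TGCTAATCT matches the top strand at positions 11–19, 69–77.
The reverse primer's reverse complement is GGATACGG, matching at positions 95–102.
Each forward site pairs with the reverse site to give a product ending at position 102: sizes 92, 34 bp.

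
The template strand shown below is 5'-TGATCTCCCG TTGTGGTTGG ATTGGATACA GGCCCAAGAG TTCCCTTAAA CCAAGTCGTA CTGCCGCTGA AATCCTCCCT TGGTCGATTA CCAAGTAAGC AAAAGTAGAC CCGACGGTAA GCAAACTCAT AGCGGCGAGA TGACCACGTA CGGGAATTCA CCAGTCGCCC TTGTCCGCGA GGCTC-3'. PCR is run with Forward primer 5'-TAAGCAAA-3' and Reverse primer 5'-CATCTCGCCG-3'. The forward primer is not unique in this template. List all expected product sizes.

47 bp, 25 bp

The forward primer TAAGCAAA matches the top strand at positions 96–103, 118–125.
The reverse primer's reverse complement is CGGCGAGATG, matching at positions 133–142.
Each forward site pairs with the reverse site to give a product ending at position 142: sizes 47, 25 bp.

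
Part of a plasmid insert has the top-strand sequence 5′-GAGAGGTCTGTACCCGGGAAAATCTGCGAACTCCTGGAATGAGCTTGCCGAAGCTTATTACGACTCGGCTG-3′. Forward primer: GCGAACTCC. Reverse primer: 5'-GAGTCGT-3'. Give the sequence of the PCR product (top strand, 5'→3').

The forward primer matches the template at positions 26–34.
Reverse complement of the reverse primer: ACGACTC. This occurs on the top strand at positions 60–66.
The product is the template from position 26 through 66 (41 bp).

5'-GCGAACTCCTGGAATGAGCTTGCCGAAGCTTATTACGACTC-3'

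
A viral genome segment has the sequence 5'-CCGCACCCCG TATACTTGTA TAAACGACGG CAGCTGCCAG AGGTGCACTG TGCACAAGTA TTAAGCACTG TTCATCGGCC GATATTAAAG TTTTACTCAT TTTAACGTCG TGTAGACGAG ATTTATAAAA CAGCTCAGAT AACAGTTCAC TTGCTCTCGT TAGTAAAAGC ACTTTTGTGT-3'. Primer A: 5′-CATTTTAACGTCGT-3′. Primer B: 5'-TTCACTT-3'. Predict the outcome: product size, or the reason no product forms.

No product — both primers anneal to the same strand and extend in the same direction.

Primer A (CATTTTAACGTCGT) matches the top strand at positions 98–111 (3' end points downstream).
Primer B (TTCACTT) also matches the top strand directly, at positions 146–152 — its reverse complement AAGTGAA is not present.
Both primers anneal to the bottom strand with 3' ends pointing the same way, so neither can prime synthesis back toward the other.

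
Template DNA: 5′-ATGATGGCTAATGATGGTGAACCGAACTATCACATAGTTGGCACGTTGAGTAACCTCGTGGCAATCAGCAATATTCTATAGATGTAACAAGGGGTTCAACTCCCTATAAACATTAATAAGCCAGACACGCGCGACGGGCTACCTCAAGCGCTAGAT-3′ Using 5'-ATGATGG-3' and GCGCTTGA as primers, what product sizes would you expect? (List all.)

151 bp, 141 bp

The forward primer ATGATGG matches the top strand at positions 1–7, 11–17.
The reverse primer's reverse complement is TCAAGCGC, matching at positions 144–151.
Each forward site pairs with the reverse site to give a product ending at position 151: sizes 151, 141 bp.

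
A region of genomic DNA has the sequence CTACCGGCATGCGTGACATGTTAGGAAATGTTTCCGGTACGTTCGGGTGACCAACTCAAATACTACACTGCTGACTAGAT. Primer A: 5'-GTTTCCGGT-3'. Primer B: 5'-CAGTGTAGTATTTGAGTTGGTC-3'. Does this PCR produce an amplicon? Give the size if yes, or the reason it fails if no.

Yes — a 41 bp product.

Primer A (GTTTCCGGT) matches the top strand at positions 30–38; it acts as a forward primer.
Primer B's reverse complement is GACCAACTCAAATACTACACTG, matching the top strand at positions 49–70; it acts as a reverse primer.
The 3' ends face each other across positions 30–70, giving a 41 bp product.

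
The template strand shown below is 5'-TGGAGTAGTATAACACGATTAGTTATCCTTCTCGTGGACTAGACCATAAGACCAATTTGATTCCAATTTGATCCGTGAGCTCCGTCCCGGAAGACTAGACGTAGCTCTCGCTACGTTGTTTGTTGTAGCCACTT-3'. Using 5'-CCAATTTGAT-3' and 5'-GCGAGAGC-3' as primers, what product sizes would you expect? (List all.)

The forward primer CCAATTTGAT matches the top strand at positions 52–61, 63–72.
The reverse primer's reverse complement is GCTCTCGC, matching at positions 104–111.
Each forward site pairs with the reverse site to give a product ending at position 111: sizes 60, 49 bp.

60 bp, 49 bp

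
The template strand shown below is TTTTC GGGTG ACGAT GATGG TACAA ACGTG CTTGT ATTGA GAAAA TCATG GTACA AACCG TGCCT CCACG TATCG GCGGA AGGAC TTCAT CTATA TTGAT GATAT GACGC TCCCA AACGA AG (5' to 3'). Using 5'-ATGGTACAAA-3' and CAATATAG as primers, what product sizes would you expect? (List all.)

The forward primer ATGGTACAAA matches the top strand at positions 17–26, 48–57.
The reverse primer's reverse complement is CTATATTG, matching at positions 91–98.
Each forward site pairs with the reverse site to give a product ending at position 98: sizes 82, 51 bp.

82 bp, 51 bp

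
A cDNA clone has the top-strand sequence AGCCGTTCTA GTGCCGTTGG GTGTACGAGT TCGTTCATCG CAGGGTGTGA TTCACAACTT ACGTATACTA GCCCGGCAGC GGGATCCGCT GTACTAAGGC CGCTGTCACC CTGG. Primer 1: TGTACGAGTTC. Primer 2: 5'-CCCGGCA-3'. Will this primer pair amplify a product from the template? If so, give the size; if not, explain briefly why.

Primer 1 (TGTACGAGTTC) matches the top strand at positions 22–32 (3' end points downstream).
Primer 2 (CCCGGCA) also matches the top strand directly, at positions 72–78 — its reverse complement TGCCGGG is not present.
Both primers anneal to the bottom strand with 3' ends pointing the same way, so neither can prime synthesis back toward the other.

No product — both primers anneal to the same strand and extend in the same direction.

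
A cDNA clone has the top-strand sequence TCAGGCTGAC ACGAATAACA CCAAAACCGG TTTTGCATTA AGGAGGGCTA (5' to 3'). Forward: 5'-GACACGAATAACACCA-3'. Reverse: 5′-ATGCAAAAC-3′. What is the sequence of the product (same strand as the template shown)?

5'-GACACGAATAACACCAAAACCGGTTTTGCAT-3'

Forward primer GACACGAATAACACCA is found on the top strand at positions 8–23.
Reverse complement of the reverse primer: GTTTTGCAT. This occurs on the top strand at positions 30–38.
The product is the template from position 8 through 38 (31 bp).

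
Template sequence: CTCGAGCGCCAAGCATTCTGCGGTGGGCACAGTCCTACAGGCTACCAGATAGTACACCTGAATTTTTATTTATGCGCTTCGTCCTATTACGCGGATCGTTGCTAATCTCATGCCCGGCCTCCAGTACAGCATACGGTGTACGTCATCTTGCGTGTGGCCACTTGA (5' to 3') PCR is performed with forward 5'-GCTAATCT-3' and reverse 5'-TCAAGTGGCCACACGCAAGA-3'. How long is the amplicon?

Forward primer GCTAATCT is found on the top strand at positions 101–108.
The reverse primer's reverse complement is TCTTGCGTGTGGCCACTTGA, which matches the template at positions 146–165.
Product length = (reverse-primer end) − (forward-primer start) + 1 = 165 − 101 + 1 = 65 bp.

65 bp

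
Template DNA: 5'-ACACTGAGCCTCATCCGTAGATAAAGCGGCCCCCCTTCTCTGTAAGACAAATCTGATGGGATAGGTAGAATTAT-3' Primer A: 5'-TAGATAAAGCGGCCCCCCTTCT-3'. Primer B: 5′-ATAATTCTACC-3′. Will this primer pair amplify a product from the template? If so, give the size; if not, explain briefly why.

Primer A (TAGATAAAGCGGCCCCCCTTCT) matches the top strand at positions 18–39; it acts as a forward primer.
Primer B's reverse complement is GGTAGAATTAT, matching the top strand at positions 64–74; it acts as a reverse primer.
The 3' ends face each other across positions 18–74, giving a 57 bp product.

Yes — a 57 bp product.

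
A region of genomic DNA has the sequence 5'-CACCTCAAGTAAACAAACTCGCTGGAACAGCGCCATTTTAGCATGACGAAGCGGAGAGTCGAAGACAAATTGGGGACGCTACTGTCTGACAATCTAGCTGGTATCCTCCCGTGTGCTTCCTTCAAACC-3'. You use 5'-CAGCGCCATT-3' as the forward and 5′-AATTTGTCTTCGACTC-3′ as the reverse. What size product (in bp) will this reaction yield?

Scanning the template, CAGCGCCATT occurs at positions 28–37; this primer anneals to the bottom strand there with its 3' end pointing downstream.
Taking the reverse complement of AATTTGTCTTCGACTC gives GAGTCGAAGACAAATT, found at positions 56–71 on the template; the primer anneals here to the top strand with its 3' end pointing upstream.
Amplicon spans positions 28–71: 44 bp.

44 bp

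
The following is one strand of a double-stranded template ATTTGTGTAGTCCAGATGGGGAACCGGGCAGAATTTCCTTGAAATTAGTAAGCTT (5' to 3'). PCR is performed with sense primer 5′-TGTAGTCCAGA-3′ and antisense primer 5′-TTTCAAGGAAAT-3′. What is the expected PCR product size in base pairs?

The forward primer matches the template at positions 6–16.
Taking the reverse complement of TTTCAAGGAAAT gives ATTTCCTTGAAA, found at positions 33–44 on the template; the primer anneals here to the top strand with its 3' end pointing upstream.
Product length = (reverse-primer end) − (forward-primer start) + 1 = 44 − 6 + 1 = 39 bp.

39 bp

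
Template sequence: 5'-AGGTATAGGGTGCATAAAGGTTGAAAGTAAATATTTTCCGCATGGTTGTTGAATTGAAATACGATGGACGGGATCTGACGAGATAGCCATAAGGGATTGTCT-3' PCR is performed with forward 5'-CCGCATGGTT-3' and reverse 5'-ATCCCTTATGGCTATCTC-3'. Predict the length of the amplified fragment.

60 bp

Scanning the template, CCGCATGGTT occurs at positions 38–47; this primer anneals to the bottom strand there with its 3' end pointing downstream.
The reverse primer's reverse complement is GAGATAGCCATAAGGGAT, which matches the template at positions 80–97.
Product length = (reverse-primer end) − (forward-primer start) + 1 = 97 − 38 + 1 = 60 bp.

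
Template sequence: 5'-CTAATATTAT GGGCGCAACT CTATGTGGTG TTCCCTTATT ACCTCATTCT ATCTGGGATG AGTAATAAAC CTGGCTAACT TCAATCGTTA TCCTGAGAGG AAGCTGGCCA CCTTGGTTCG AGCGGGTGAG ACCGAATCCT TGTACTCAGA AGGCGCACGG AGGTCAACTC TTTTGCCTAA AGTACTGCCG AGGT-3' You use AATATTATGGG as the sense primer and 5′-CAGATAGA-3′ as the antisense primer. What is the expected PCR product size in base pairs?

53 bp

Forward primer AATATTATGGG is found on the top strand at positions 3–13.
Reverse complement of the reverse primer: TCTATCTG. This occurs on the top strand at positions 48–55.
Amplicon spans positions 3–55: 53 bp.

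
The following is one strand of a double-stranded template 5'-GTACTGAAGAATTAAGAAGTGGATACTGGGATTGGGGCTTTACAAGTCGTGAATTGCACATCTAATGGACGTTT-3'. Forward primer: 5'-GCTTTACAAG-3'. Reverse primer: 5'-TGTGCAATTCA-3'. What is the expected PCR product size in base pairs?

The forward primer matches the template at positions 37–46.
Taking the reverse complement of TGTGCAATTCA gives TGAATTGCACA, found at positions 50–60 on the template; the primer anneals here to the top strand with its 3' end pointing upstream.
The product runs from position 37 to position 60, so its length is 60 − 37 + 1 = 24 bp.

24 bp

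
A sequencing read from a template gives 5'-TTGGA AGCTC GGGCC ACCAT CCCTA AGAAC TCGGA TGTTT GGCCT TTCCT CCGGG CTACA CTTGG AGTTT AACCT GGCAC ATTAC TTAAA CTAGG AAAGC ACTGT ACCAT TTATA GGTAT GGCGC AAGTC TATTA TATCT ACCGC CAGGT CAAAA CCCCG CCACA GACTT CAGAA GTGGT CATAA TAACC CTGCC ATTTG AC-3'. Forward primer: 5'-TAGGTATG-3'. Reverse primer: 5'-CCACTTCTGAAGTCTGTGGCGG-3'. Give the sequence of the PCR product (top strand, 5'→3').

The forward primer matches the template at positions 114–121.
Reverse complement of the reverse primer: CCGCCACAGACTTCAGAAGTGG. This occurs on the top strand at positions 158–179.
The product is the template from position 114 through 179 (66 bp).

5'-TAGGTATGGCGCAAGTCTATTATATCTACCGCCAGGTCAAAACCCCGCCACAGACTTCAGAAGTGG-3'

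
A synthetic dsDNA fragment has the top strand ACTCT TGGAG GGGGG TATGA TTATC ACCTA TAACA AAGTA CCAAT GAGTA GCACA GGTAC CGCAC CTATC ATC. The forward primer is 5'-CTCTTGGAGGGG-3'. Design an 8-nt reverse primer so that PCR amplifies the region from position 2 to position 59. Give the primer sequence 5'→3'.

The product's 3' end on the top strand is position 59.
The reverse primer anneals to the top strand over positions 52–59, i.e. to CACAGGTA.
Its sequence written 5'→3' is the reverse complement: TACCTGTG.

5'-TACCTGTG-3'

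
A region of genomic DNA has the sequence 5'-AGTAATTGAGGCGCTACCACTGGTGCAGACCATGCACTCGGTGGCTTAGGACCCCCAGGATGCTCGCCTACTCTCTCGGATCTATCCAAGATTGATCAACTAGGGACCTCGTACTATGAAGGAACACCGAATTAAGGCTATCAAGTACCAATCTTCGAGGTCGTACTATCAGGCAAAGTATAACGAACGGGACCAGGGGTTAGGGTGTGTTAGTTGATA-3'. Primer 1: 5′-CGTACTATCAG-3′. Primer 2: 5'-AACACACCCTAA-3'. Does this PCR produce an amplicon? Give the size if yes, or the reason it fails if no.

Yes — a 50 bp product.

Primer 1 (CGTACTATCAG) matches the top strand at positions 162–172; it acts as a forward primer.
Primer 2's reverse complement is TTAGGGTGTGTT, matching the top strand at positions 200–211; it acts as a reverse primer.
The 3' ends face each other across positions 162–211, giving a 50 bp product.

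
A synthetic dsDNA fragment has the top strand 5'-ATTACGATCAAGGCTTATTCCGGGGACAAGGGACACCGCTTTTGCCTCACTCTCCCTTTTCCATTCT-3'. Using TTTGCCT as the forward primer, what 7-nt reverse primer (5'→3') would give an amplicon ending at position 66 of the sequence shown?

5'-GAATGGA-3'

The forward primer binds at positions 41–47; the product's 3' end on the top strand is position 66.
The reverse primer anneals to the top strand over positions 60–66, i.e. to TCCATTC.
Its sequence written 5'→3' is the reverse complement: GAATGGA.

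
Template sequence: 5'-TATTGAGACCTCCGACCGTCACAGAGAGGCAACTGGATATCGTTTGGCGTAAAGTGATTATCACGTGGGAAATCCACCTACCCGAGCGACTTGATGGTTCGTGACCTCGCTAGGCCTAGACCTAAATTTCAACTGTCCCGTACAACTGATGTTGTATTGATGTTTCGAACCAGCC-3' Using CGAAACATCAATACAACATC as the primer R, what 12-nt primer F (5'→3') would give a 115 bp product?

5'-AGTGATTATCAC-3'

The reverse primer's reverse complement GATGTTGTATTGATGTTTCG matches the template at positions 148–167, so the product ends at position 167.
A 115 bp product then starts at position 167 − 115 + 1 = 53.
The forward primer is identical to the top strand there: AGTGATTATCAC.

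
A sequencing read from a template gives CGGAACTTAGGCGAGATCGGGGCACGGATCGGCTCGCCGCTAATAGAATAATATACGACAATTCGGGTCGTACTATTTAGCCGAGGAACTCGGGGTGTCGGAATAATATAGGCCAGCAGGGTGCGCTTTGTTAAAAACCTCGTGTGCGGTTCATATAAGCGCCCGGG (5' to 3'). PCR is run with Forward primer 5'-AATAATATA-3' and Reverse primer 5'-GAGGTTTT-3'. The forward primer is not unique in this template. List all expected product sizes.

The forward primer AATAATATA matches the top strand at positions 47–55, 102–110.
The reverse primer's reverse complement is AAAACCTC, matching at positions 134–141.
Each forward site pairs with the reverse site to give a product ending at position 141: sizes 95, 40 bp.

95 bp, 40 bp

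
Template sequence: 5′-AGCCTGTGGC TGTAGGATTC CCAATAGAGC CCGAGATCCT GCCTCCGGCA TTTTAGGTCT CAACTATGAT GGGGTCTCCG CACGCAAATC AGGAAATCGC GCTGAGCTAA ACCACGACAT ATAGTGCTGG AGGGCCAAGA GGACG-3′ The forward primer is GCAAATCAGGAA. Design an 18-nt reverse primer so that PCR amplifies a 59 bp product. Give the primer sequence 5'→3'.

5'-CCTCTTGGCCCTCCAGCA-3'

The forward primer binds at positions 84–95, so a 59 bp product ends at position 84 + 59 − 1 = 142.
The reverse primer anneals to the top strand over positions 125–142, i.e. to TGCTGGAGGGCCAAGAGG.
Its sequence written 5'→3' is the reverse complement: CCTCTTGGCCCTCCAGCA.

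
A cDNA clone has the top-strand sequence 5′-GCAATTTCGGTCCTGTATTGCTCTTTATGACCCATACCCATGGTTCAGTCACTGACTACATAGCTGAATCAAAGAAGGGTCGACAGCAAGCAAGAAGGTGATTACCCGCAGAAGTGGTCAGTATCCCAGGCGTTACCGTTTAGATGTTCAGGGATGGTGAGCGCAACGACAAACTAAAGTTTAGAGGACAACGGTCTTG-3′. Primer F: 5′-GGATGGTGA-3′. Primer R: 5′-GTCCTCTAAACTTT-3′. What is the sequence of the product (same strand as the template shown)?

5'-GGATGGTGAGCGCAACGACAAACTAAAGTTTAGAGGAC-3'

Forward primer GGATGGTGA is found on the top strand at positions 152–160.
The reverse primer's reverse complement is AAAGTTTAGAGGAC, which matches the template at positions 176–189.
The product is the template from position 152 through 189 (38 bp).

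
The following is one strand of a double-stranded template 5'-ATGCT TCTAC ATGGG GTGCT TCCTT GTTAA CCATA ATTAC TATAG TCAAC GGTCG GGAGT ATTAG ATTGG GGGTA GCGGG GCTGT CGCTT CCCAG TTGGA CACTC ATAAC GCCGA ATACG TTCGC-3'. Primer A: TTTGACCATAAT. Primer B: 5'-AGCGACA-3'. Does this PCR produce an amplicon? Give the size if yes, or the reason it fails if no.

No product — primer A has no binding site in the template.

Primer A (TTTGACCATAAT) does not match the top strand, and its reverse complement ATTATGGTCAAA does not match either.
With no annealing site for primer A, no amplification occurs.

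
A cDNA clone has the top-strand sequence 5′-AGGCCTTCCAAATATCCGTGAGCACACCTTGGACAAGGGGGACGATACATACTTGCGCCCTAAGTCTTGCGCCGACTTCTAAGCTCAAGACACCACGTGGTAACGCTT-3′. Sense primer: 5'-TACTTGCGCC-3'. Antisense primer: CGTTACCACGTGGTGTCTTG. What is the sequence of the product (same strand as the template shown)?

5'-TACTTGCGCCCTAAGTCTTGCGCCGACTTCTAAGCTCAAGACACCACGTGGTAACG-3'

Scanning the template, TACTTGCGCC occurs at positions 50–59; this primer anneals to the bottom strand there with its 3' end pointing downstream.
The reverse primer's reverse complement is CAAGACACCACGTGGTAACG, which matches the template at positions 86–105.
The product is the template from position 50 through 105 (56 bp).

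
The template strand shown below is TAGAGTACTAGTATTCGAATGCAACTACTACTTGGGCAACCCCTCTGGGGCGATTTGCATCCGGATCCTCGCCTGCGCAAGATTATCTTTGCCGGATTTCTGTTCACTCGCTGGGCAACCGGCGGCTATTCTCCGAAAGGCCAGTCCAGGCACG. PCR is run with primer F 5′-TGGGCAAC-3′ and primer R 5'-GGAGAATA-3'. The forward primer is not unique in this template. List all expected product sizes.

The forward primer TGGGCAAC matches the top strand at positions 33–40, 112–119.
The reverse primer's reverse complement is TATTCTCC, matching at positions 127–134.
Each forward site pairs with the reverse site to give a product ending at position 134: sizes 102, 23 bp.

102 bp, 23 bp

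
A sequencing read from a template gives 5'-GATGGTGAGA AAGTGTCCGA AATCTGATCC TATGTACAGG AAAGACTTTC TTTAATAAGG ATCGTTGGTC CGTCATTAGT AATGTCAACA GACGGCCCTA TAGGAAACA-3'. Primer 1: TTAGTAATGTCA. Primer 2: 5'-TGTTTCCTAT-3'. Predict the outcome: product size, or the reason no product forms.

Yes — a 34 bp product.

Primer 1 (TTAGTAATGTCA) matches the top strand at positions 76–87; it acts as a forward primer.
Primer 2's reverse complement is ATAGGAAACA, matching the top strand at positions 100–109; it acts as a reverse primer.
The 3' ends face each other across positions 76–109, giving a 34 bp product.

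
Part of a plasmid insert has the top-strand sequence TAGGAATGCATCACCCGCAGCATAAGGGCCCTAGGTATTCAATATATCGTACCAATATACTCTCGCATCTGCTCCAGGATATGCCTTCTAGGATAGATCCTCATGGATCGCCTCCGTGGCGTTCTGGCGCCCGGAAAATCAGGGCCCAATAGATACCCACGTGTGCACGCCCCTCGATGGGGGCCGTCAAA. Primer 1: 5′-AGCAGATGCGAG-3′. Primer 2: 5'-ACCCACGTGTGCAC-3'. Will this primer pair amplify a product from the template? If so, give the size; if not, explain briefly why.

No product — the primers' 3' ends point away from each other.

Primer 1 (AGCAGATGCGAG) has reverse complement CTCGCATCTGCT, which matches the top strand at positions 62–73; primer 1 anneals to the top strand there with its 3' end pointing upstream toward position 62.
Primer 2 (ACCCACGTGTGCAC) matches the top strand directly at positions 155–168; it anneals to the bottom strand with its 3' end pointing downstream toward position 168.
The 3' ends diverge (primer 1 extends toward position 1, primer 2 toward position 191), so the primers never converge on a shared product.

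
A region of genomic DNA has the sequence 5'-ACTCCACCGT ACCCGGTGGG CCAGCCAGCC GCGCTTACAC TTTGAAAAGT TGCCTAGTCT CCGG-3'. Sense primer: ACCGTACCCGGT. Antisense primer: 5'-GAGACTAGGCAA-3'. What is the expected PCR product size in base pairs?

Scanning the template, ACCGTACCCGGT occurs at positions 6–17; this primer anneals to the bottom strand there with its 3' end pointing downstream.
Reverse complement of the reverse primer: TTGCCTAGTCTC. This occurs on the top strand at positions 50–61.
Product length = (reverse-primer end) − (forward-primer start) + 1 = 61 − 6 + 1 = 56 bp.

56 bp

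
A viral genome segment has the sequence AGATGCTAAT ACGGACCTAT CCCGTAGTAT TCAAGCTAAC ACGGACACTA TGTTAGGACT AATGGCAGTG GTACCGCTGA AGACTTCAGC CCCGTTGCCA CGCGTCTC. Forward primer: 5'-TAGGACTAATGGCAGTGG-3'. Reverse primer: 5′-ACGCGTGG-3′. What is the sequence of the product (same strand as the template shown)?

5'-TAGGACTAATGGCAGTGGTACCGCTGAAGACTTCAGCCCCGTTGCCACGCGT-3'

The forward primer matches the template at positions 54–71.
Reverse complement of the reverse primer: CCACGCGT. This occurs on the top strand at positions 98–105.
The product is the template from position 54 through 105 (52 bp).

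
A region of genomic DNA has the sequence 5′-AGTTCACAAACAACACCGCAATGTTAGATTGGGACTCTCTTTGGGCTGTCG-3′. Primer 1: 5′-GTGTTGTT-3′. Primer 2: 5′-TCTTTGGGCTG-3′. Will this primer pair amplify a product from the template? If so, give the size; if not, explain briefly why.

No product — the primers' 3' ends point away from each other.

Primer 1 (GTGTTGTT) has reverse complement AACAACAC, which matches the top strand at positions 9–16; primer 1 anneals to the top strand there with its 3' end pointing upstream toward position 9.
Primer 2 (TCTTTGGGCTG) matches the top strand directly at positions 38–48; it anneals to the bottom strand with its 3' end pointing downstream toward position 48.
The 3' ends diverge (primer 1 extends toward position 1, primer 2 toward position 51), so the primers never converge on a shared product.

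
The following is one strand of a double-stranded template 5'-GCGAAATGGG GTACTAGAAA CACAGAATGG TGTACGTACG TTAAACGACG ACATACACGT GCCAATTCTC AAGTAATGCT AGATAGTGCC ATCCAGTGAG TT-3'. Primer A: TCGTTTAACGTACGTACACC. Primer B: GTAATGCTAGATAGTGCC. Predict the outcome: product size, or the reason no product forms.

Primer A (TCGTTTAACGTACGTACACC) has reverse complement GGTGTACGTACGTTAAACGA, which matches the top strand at positions 29–48; primer A anneals to the top strand there with its 3' end pointing upstream toward position 29.
Primer B (GTAATGCTAGATAGTGCC) matches the top strand directly at positions 73–90; it anneals to the bottom strand with its 3' end pointing downstream toward position 90.
The 3' ends diverge (primer A extends toward position 1, primer B toward position 102), so the primers never converge on a shared product.

No product — the primers' 3' ends point away from each other.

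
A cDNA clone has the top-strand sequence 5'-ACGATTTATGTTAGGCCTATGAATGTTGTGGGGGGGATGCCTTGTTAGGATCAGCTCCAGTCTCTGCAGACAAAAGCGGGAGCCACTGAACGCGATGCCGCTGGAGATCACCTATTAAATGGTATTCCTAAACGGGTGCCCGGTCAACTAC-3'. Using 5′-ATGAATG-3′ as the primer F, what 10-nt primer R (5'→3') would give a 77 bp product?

The forward primer binds at positions 19–25, so a 77 bp product ends at position 19 + 77 − 1 = 95.
The reverse primer anneals to the top strand over positions 86–95, i.e. to CTGAACGCGA.
Its sequence written 5'→3' is the reverse complement: TCGCGTTCAG.

5'-TCGCGTTCAG-3'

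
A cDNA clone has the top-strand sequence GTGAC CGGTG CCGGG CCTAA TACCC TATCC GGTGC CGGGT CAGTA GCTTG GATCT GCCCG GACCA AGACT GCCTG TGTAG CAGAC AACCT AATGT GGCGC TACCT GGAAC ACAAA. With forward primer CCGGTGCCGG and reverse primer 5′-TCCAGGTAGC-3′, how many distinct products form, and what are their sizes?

The forward primer CCGGTGCCGG matches the top strand at positions 5–14, 29–38.
The reverse primer's reverse complement is GCTACCTGGA, matching at positions 99–108.
Each forward site pairs with the reverse site to give a product ending at position 108: sizes 104, 80 bp.

Two products: 104 bp, 80 bp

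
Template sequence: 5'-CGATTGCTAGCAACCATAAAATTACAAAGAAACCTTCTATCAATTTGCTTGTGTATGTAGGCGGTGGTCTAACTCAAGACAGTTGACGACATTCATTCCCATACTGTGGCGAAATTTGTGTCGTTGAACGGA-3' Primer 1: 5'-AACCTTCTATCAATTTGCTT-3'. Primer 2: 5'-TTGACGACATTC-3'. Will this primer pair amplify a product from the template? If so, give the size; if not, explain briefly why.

Primer 1 (AACCTTCTATCAATTTGCTT) matches the top strand at positions 31–50 (3' end points downstream).
Primer 2 (TTGACGACATTC) also matches the top strand directly, at positions 83–94 — its reverse complement GAATGTCGTCAA is not present.
Both primers anneal to the bottom strand with 3' ends pointing the same way, so neither can prime synthesis back toward the other.

No product — both primers anneal to the same strand and extend in the same direction.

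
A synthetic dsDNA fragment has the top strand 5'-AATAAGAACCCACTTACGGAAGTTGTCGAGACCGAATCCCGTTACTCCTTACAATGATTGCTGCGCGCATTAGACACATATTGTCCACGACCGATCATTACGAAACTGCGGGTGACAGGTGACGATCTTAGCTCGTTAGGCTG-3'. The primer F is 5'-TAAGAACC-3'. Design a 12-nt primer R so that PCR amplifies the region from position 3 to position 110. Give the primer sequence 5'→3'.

5'-CGCAGTTTCGTA-3'

The product's 3' end on the top strand is position 110.
The reverse primer anneals to the top strand over positions 99–110, i.e. to TACGAAACTGCG.
Its sequence written 5'→3' is the reverse complement: CGCAGTTTCGTA.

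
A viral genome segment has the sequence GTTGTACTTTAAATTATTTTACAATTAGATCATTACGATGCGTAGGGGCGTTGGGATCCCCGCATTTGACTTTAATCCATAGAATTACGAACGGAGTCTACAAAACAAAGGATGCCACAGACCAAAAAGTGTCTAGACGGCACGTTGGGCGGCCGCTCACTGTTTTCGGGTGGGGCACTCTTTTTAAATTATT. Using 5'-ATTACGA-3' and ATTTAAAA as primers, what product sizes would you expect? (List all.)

158 bp, 106 bp

The forward primer ATTACGA matches the top strand at positions 32–38, 84–90.
The reverse primer's reverse complement is TTTTAAAT, matching at positions 182–189.
Each forward site pairs with the reverse site to give a product ending at position 189: sizes 158, 106 bp.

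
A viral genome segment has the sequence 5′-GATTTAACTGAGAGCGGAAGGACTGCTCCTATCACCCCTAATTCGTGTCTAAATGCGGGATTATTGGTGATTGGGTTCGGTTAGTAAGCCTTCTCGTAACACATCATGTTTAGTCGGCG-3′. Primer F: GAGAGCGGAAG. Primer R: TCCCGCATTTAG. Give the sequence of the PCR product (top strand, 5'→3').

The forward primer matches the template at positions 10–20.
Taking the reverse complement of TCCCGCATTTAG gives CTAAATGCGGGA, found at positions 49–60 on the template; the primer anneals here to the top strand with its 3' end pointing upstream.
The product is the template from position 10 through 60 (51 bp).

5'-GAGAGCGGAAGGACTGCTCCTATCACCCCTAATTCGTGTCTAAATGCGGGA-3'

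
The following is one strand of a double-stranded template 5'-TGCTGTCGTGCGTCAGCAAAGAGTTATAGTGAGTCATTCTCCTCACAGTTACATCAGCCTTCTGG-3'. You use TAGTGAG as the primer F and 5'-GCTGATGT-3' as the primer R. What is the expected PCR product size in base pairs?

32 bp

Scanning the template, TAGTGAG occurs at positions 27–33; this primer anneals to the bottom strand there with its 3' end pointing downstream.
Reverse complement of the reverse primer: ACATCAGC. This occurs on the top strand at positions 51–58.
Product length = (reverse-primer end) − (forward-primer start) + 1 = 58 − 27 + 1 = 32 bp.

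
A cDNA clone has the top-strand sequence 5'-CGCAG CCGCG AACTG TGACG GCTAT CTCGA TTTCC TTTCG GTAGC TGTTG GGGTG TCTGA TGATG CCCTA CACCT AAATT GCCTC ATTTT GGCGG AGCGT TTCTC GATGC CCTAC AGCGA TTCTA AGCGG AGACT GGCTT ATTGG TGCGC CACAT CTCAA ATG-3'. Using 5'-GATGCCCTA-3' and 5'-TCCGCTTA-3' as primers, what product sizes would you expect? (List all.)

70 bp, 26 bp

The forward primer GATGCCCTA matches the top strand at positions 62–70, 106–114.
The reverse primer's reverse complement is TAAGCGGA, matching at positions 124–131.
Each forward site pairs with the reverse site to give a product ending at position 131: sizes 70, 26 bp.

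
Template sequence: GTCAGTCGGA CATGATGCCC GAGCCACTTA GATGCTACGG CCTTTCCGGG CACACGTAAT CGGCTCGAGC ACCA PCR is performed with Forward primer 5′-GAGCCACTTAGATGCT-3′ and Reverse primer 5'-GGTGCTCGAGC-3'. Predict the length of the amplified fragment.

53 bp

Forward primer GAGCCACTTAGATGCT is found on the top strand at positions 21–36.
Taking the reverse complement of GGTGCTCGAGC gives GCTCGAGCACC, found at positions 63–73 on the template; the primer anneals here to the top strand with its 3' end pointing upstream.
Product length = (reverse-primer end) − (forward-primer start) + 1 = 73 − 21 + 1 = 53 bp.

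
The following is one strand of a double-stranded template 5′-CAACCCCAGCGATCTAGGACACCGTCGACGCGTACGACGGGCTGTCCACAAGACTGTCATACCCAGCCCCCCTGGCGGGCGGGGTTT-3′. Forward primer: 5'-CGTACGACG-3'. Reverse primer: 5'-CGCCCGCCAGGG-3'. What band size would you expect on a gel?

Scanning the template, CGTACGACG occurs at positions 31–39; this primer anneals to the bottom strand there with its 3' end pointing downstream.
Reverse complement of the reverse primer: CCCTGGCGGGCG. This occurs on the top strand at positions 70–81.
Product length = (reverse-primer end) − (forward-primer start) + 1 = 81 − 31 + 1 = 51 bp.

51 bp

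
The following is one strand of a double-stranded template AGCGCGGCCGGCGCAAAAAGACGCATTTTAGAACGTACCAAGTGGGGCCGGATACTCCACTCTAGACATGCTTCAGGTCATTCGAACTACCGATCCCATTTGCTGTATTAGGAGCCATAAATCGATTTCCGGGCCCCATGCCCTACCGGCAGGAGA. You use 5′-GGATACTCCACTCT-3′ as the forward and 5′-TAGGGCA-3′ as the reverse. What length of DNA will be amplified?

Forward primer GGATACTCCACTCT is found on the top strand at positions 50–63.
Taking the reverse complement of TAGGGCA gives TGCCCTA, found at positions 139–145 on the template; the primer anneals here to the top strand with its 3' end pointing upstream.
Product length = (reverse-primer end) − (forward-primer start) + 1 = 145 − 50 + 1 = 96 bp.

96 bp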